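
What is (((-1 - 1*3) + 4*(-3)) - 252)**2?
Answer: 71824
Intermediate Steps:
(((-1 - 1*3) + 4*(-3)) - 252)**2 = (((-1 - 3) - 12) - 252)**2 = ((-4 - 12) - 252)**2 = (-16 - 252)**2 = (-268)**2 = 71824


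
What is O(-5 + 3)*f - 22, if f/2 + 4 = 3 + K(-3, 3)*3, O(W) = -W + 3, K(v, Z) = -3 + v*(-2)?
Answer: 58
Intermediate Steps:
K(v, Z) = -3 - 2*v
O(W) = 3 - W
f = 16 (f = -8 + 2*(3 + (-3 - 2*(-3))*3) = -8 + 2*(3 + (-3 + 6)*3) = -8 + 2*(3 + 3*3) = -8 + 2*(3 + 9) = -8 + 2*12 = -8 + 24 = 16)
O(-5 + 3)*f - 22 = (3 - (-5 + 3))*16 - 22 = (3 - 1*(-2))*16 - 22 = (3 + 2)*16 - 22 = 5*16 - 22 = 80 - 22 = 58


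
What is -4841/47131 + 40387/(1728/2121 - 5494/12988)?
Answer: 8739357680561811/84761097365 ≈ 1.0311e+5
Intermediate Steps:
-4841/47131 + 40387/(1728/2121 - 5494/12988) = -4841*1/47131 + 40387/(1728*(1/2121) - 5494*1/12988) = -4841/47131 + 40387/(576/707 - 2747/6494) = -4841/47131 + 40387/(1798415/4591258) = -4841/47131 + 40387*(4591258/1798415) = -4841/47131 + 185427136846/1798415 = 8739357680561811/84761097365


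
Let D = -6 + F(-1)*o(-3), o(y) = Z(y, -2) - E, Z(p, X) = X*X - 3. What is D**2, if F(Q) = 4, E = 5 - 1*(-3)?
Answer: 1156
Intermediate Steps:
Z(p, X) = -3 + X**2 (Z(p, X) = X**2 - 3 = -3 + X**2)
E = 8 (E = 5 + 3 = 8)
o(y) = -7 (o(y) = (-3 + (-2)**2) - 1*8 = (-3 + 4) - 8 = 1 - 8 = -7)
D = -34 (D = -6 + 4*(-7) = -6 - 28 = -34)
D**2 = (-34)**2 = 1156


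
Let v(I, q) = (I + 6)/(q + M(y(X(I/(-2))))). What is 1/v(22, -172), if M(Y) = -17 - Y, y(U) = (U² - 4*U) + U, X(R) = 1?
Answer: -187/28 ≈ -6.6786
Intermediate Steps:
y(U) = U² - 3*U
v(I, q) = (6 + I)/(-15 + q) (v(I, q) = (I + 6)/(q + (-17 - (-3 + 1))) = (6 + I)/(q + (-17 - (-2))) = (6 + I)/(q + (-17 - 1*(-2))) = (6 + I)/(q + (-17 + 2)) = (6 + I)/(q - 15) = (6 + I)/(-15 + q))
1/v(22, -172) = 1/((6 + 22)/(-15 - 172)) = 1/(28/(-187)) = 1/(-1/187*28) = 1/(-28/187) = -187/28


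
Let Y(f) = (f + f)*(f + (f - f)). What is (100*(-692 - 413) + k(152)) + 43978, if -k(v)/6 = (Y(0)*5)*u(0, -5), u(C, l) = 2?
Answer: -66522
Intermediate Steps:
Y(f) = 2*f**2 (Y(f) = (2*f)*(f + 0) = (2*f)*f = 2*f**2)
k(v) = 0 (k(v) = -6*(2*0**2)*5*2 = -6*(2*0)*5*2 = -6*0*5*2 = -0*2 = -6*0 = 0)
(100*(-692 - 413) + k(152)) + 43978 = (100*(-692 - 413) + 0) + 43978 = (100*(-1105) + 0) + 43978 = (-110500 + 0) + 43978 = -110500 + 43978 = -66522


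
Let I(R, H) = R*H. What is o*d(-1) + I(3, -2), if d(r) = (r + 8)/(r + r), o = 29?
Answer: -215/2 ≈ -107.50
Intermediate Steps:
I(R, H) = H*R
d(r) = (8 + r)/(2*r) (d(r) = (8 + r)/((2*r)) = (8 + r)*(1/(2*r)) = (8 + r)/(2*r))
o*d(-1) + I(3, -2) = 29*((½)*(8 - 1)/(-1)) - 2*3 = 29*((½)*(-1)*7) - 6 = 29*(-7/2) - 6 = -203/2 - 6 = -215/2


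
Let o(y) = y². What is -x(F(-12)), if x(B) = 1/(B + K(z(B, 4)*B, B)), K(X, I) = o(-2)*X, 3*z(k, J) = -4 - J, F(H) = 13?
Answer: 3/377 ≈ 0.0079576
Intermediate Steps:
z(k, J) = -4/3 - J/3 (z(k, J) = (-4 - J)/3 = -4/3 - J/3)
K(X, I) = 4*X (K(X, I) = (-2)²*X = 4*X)
x(B) = -3/(29*B) (x(B) = 1/(B + 4*((-4/3 - ⅓*4)*B)) = 1/(B + 4*((-4/3 - 4/3)*B)) = 1/(B + 4*(-8*B/3)) = 1/(B - 32*B/3) = 1/(-29*B/3) = -3/(29*B))
-x(F(-12)) = -(-3)/(29*13) = -1*(-3/377) = 3/377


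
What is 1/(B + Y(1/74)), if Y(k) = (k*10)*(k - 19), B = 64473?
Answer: 2738/176520049 ≈ 1.5511e-5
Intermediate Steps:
Y(k) = 10*k*(-19 + k) (Y(k) = (10*k)*(-19 + k) = 10*k*(-19 + k))
1/(B + Y(1/74)) = 1/(64473 + 10*(-19 + 1/74)/74) = 1/(64473 + 10*(1/74)*(-19 + 1/74)) = 1/(64473 + 10*(1/74)*(-1405/74)) = 1/(64473 - 7025/2738) = 1/(176520049/2738) = 2738/176520049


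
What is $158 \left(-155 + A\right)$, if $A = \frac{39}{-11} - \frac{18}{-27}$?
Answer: $- \frac{823180}{33} \approx -24945.0$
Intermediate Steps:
$A = - \frac{95}{33}$ ($A = 39 \left(- \frac{1}{11}\right) - - \frac{2}{3} = - \frac{39}{11} + \frac{2}{3} = - \frac{95}{33} \approx -2.8788$)
$158 \left(-155 + A\right) = 158 \left(-155 - \frac{95}{33}\right) = 158 \left(- \frac{5210}{33}\right) = - \frac{823180}{33}$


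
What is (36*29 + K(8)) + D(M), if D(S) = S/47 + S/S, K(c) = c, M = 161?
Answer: 49652/47 ≈ 1056.4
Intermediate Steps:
D(S) = 1 + S/47 (D(S) = S*(1/47) + 1 = S/47 + 1 = 1 + S/47)
(36*29 + K(8)) + D(M) = (36*29 + 8) + (1 + (1/47)*161) = (1044 + 8) + (1 + 161/47) = 1052 + 208/47 = 49652/47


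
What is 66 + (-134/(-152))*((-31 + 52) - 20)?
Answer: 5083/76 ≈ 66.882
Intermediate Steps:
66 + (-134/(-152))*((-31 + 52) - 20) = 66 + (-134*(-1/152))*(21 - 20) = 66 + (67/76)*1 = 66 + 67/76 = 5083/76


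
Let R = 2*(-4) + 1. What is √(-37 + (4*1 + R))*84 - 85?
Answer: -85 + 168*I*√10 ≈ -85.0 + 531.26*I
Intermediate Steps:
R = -7 (R = -8 + 1 = -7)
√(-37 + (4*1 + R))*84 - 85 = √(-37 + (4*1 - 7))*84 - 85 = √(-37 + (4 - 7))*84 - 85 = √(-37 - 3)*84 - 85 = √(-40)*84 - 85 = (2*I*√10)*84 - 85 = 168*I*√10 - 85 = -85 + 168*I*√10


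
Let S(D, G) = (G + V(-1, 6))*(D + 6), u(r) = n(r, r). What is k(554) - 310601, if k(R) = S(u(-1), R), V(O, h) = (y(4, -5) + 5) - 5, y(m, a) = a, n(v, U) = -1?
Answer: -307856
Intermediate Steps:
u(r) = -1
V(O, h) = -5 (V(O, h) = (-5 + 5) - 5 = 0 - 5 = -5)
S(D, G) = (-5 + G)*(6 + D) (S(D, G) = (G - 5)*(D + 6) = (-5 + G)*(6 + D))
k(R) = -25 + 5*R (k(R) = -30 - 5*(-1) + 6*R - R = -30 + 5 + 6*R - R = -25 + 5*R)
k(554) - 310601 = (-25 + 5*554) - 310601 = (-25 + 2770) - 310601 = 2745 - 310601 = -307856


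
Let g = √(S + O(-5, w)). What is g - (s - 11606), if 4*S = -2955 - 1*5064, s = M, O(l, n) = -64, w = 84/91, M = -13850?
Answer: 25456 + 5*I*√331/2 ≈ 25456.0 + 45.484*I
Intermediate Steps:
w = 12/13 (w = 84*(1/91) = 12/13 ≈ 0.92308)
s = -13850
S = -8019/4 (S = (-2955 - 1*5064)/4 = (-2955 - 5064)/4 = (¼)*(-8019) = -8019/4 ≈ -2004.8)
g = 5*I*√331/2 (g = √(-8019/4 - 64) = √(-8275/4) = 5*I*√331/2 ≈ 45.484*I)
g - (s - 11606) = 5*I*√331/2 - (-13850 - 11606) = 5*I*√331/2 - 1*(-25456) = 5*I*√331/2 + 25456 = 25456 + 5*I*√331/2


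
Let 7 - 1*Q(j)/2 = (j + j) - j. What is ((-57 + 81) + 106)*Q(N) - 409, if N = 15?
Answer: -2489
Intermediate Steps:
Q(j) = 14 - 2*j (Q(j) = 14 - 2*((j + j) - j) = 14 - 2*(2*j - j) = 14 - 2*j)
((-57 + 81) + 106)*Q(N) - 409 = ((-57 + 81) + 106)*(14 - 2*15) - 409 = (24 + 106)*(14 - 30) - 409 = 130*(-16) - 409 = -2080 - 409 = -2489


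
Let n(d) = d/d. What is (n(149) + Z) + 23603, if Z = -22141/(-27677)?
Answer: 653310049/27677 ≈ 23605.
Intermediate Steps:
n(d) = 1
Z = 22141/27677 (Z = -22141*(-1/27677) = 22141/27677 ≈ 0.79998)
(n(149) + Z) + 23603 = (1 + 22141/27677) + 23603 = 49818/27677 + 23603 = 653310049/27677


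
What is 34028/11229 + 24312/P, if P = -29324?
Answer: 181209406/82319799 ≈ 2.2013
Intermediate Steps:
34028/11229 + 24312/P = 34028/11229 + 24312/(-29324) = 34028*(1/11229) + 24312*(-1/29324) = 34028/11229 - 6078/7331 = 181209406/82319799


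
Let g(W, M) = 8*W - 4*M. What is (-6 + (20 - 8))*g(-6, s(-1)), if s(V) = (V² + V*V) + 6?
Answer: -480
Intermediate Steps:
s(V) = 6 + 2*V² (s(V) = (V² + V²) + 6 = 2*V² + 6 = 6 + 2*V²)
g(W, M) = -4*M + 8*W
(-6 + (20 - 8))*g(-6, s(-1)) = (-6 + (20 - 8))*(-4*(6 + 2*(-1)²) + 8*(-6)) = (-6 + 12)*(-4*(6 + 2*1) - 48) = 6*(-4*(6 + 2) - 48) = 6*(-4*8 - 48) = 6*(-32 - 48) = 6*(-80) = -480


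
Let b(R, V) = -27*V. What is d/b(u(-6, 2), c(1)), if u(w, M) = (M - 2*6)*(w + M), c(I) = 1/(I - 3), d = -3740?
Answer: -7480/27 ≈ -277.04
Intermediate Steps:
c(I) = 1/(-3 + I)
u(w, M) = (-12 + M)*(M + w) (u(w, M) = (M - 12)*(M + w) = (-12 + M)*(M + w))
d/b(u(-6, 2), c(1)) = -3740/((-27/(-3 + 1))) = -3740/((-27/(-2))) = -3740/((-27*(-½))) = -3740/27/2 = -3740*2/27 = -7480/27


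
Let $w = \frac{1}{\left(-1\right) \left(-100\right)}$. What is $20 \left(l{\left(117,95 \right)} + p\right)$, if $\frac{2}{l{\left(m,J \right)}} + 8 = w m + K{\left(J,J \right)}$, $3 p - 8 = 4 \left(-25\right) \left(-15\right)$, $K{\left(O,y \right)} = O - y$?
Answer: $\frac{20587280}{2049} \approx 10047.0$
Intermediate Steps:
$p = \frac{1508}{3}$ ($p = \frac{8}{3} + \frac{4 \left(-25\right) \left(-15\right)}{3} = \frac{8}{3} + \frac{\left(-100\right) \left(-15\right)}{3} = \frac{8}{3} + \frac{1}{3} \cdot 1500 = \frac{8}{3} + 500 = \frac{1508}{3} \approx 502.67$)
$w = \frac{1}{100} \approx 0.01$
$l{\left(m,J \right)} = \frac{2}{-8 + \frac{m}{100}}$ ($l{\left(m,J \right)} = \frac{2}{-8 + \left(\frac{m}{100} + \left(J - J\right)\right)} = \frac{2}{-8 + \left(\frac{m}{100} + 0\right)} = \frac{2}{-8 + \frac{m}{100}}$)
$20 \left(l{\left(117,95 \right)} + p\right) = 20 \left(\frac{200}{-800 + 117} + \frac{1508}{3}\right) = 20 \left(\frac{200}{-683} + \frac{1508}{3}\right) = 20 \left(200 \left(- \frac{1}{683}\right) + \frac{1508}{3}\right) = 20 \left(- \frac{200}{683} + \frac{1508}{3}\right) = 20 \cdot \frac{1029364}{2049} = \frac{20587280}{2049}$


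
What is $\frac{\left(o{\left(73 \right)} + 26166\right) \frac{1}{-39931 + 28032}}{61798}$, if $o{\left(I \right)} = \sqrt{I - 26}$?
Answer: $- \frac{13083}{367667201} - \frac{\sqrt{47}}{735334402} \approx -3.5593 \cdot 10^{-5}$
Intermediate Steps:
$o{\left(I \right)} = \sqrt{-26 + I}$
$\frac{\left(o{\left(73 \right)} + 26166\right) \frac{1}{-39931 + 28032}}{61798} = \frac{\left(\sqrt{-26 + 73} + 26166\right) \frac{1}{-39931 + 28032}}{61798} = \frac{\sqrt{47} + 26166}{-11899} \cdot \frac{1}{61798} = \left(26166 + \sqrt{47}\right) \left(- \frac{1}{11899}\right) \frac{1}{61798} = \left(- \frac{26166}{11899} - \frac{\sqrt{47}}{11899}\right) \frac{1}{61798} = - \frac{13083}{367667201} - \frac{\sqrt{47}}{735334402}$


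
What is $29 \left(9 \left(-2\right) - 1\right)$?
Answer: $-551$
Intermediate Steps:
$29 \left(9 \left(-2\right) - 1\right) = 29 \left(-18 - 1\right) = 29 \left(-19\right) = -551$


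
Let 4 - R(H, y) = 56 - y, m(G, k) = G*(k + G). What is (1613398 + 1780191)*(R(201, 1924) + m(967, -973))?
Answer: -13336804770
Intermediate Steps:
m(G, k) = G*(G + k)
R(H, y) = -52 + y (R(H, y) = 4 - (56 - y) = 4 + (-56 + y) = -52 + y)
(1613398 + 1780191)*(R(201, 1924) + m(967, -973)) = (1613398 + 1780191)*((-52 + 1924) + 967*(967 - 973)) = 3393589*(1872 + 967*(-6)) = 3393589*(1872 - 5802) = 3393589*(-3930) = -13336804770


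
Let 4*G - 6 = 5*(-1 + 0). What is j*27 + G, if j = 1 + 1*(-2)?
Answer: -107/4 ≈ -26.750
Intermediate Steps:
G = ¼ (G = 3/2 + (5*(-1 + 0))/4 = 3/2 + (5*(-1))/4 = 3/2 + (¼)*(-5) = 3/2 - 5/4 = ¼ ≈ 0.25000)
j = -1 (j = 1 - 2 = -1)
j*27 + G = -1*27 + ¼ = -27 + ¼ = -107/4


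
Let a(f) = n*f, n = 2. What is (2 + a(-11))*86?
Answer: -1720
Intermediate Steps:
a(f) = 2*f
(2 + a(-11))*86 = (2 + 2*(-11))*86 = (2 - 22)*86 = -20*86 = -1720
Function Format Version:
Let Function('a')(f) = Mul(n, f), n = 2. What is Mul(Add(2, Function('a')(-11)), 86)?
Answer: -1720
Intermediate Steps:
Function('a')(f) = Mul(2, f)
Mul(Add(2, Function('a')(-11)), 86) = Mul(Add(2, Mul(2, -11)), 86) = Mul(Add(2, -22), 86) = Mul(-20, 86) = -1720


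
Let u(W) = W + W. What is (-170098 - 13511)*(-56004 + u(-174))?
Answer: 10346734368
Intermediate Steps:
u(W) = 2*W
(-170098 - 13511)*(-56004 + u(-174)) = (-170098 - 13511)*(-56004 + 2*(-174)) = -183609*(-56004 - 348) = -183609*(-56352) = 10346734368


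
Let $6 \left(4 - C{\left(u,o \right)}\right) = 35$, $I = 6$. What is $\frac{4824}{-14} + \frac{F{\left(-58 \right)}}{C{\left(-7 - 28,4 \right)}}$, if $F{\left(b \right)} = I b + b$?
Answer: $- \frac{9480}{77} \approx -123.12$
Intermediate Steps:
$C{\left(u,o \right)} = - \frac{11}{6}$ ($C{\left(u,o \right)} = 4 - \frac{35}{6} = - \frac{11}{6}$)
$F{\left(b \right)} = 7 b$ ($F{\left(b \right)} = 6 b + b = 7 b$)
$\frac{4824}{-14} + \frac{F{\left(-58 \right)}}{C{\left(-7 - 28,4 \right)}} = \frac{4824}{-14} + \frac{7 \left(-58\right)}{- \frac{11}{6}} = 4824 \left(- \frac{1}{14}\right) - - \frac{2436}{11} = - \frac{2412}{7} + \frac{2436}{11} = - \frac{9480}{77}$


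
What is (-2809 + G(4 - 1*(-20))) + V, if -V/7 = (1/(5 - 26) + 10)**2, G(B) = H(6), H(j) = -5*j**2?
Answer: -231988/63 ≈ -3682.3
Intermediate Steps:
G(B) = -180 (G(B) = -5*6**2 = -5*36 = -180)
V = -43681/63 (V = -7*(1/(5 - 26) + 10)**2 = -7*(1/(-21) + 10)**2 = -7*(-1/21 + 10)**2 = -7*(209/21)**2 = -7*43681/441 = -43681/63 ≈ -693.35)
(-2809 + G(4 - 1*(-20))) + V = (-2809 - 180) - 43681/63 = -2989 - 43681/63 = -231988/63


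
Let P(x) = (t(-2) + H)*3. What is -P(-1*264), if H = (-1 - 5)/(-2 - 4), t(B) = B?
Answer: 3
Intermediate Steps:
H = 1 (H = -6/(-6) = -6*(-⅙) = 1)
P(x) = -3 (P(x) = (-2 + 1)*3 = -1*3 = -3)
-P(-1*264) = -1*(-3) = 3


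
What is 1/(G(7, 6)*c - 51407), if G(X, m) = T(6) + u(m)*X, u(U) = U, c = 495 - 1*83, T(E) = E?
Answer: -1/31631 ≈ -3.1615e-5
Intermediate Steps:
c = 412 (c = 495 - 83 = 412)
G(X, m) = 6 + X*m (G(X, m) = 6 + m*X = 6 + X*m)
1/(G(7, 6)*c - 51407) = 1/((6 + 7*6)*412 - 51407) = 1/((6 + 42)*412 - 51407) = 1/(48*412 - 51407) = 1/(19776 - 51407) = 1/(-31631) = -1/31631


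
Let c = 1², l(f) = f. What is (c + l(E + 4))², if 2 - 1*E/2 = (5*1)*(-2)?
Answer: 841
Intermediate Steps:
E = 24 (E = 4 - 2*5*1*(-2) = 4 - 10*(-2) = 4 - 2*(-10) = 4 + 20 = 24)
c = 1
(c + l(E + 4))² = (1 + (24 + 4))² = (1 + 28)² = 29² = 841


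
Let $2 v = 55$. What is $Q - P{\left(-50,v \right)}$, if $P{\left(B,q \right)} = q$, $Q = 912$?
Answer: $\frac{1769}{2} \approx 884.5$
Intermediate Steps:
$v = \frac{55}{2}$ ($v = \frac{1}{2} \cdot 55 = \frac{55}{2} \approx 27.5$)
$Q - P{\left(-50,v \right)} = 912 - \frac{55}{2} = \frac{1769}{2}$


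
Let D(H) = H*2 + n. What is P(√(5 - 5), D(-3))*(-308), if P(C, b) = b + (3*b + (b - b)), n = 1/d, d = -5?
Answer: 38192/5 ≈ 7638.4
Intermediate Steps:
n = -⅕ (n = 1/(-5) = -⅕ ≈ -0.20000)
D(H) = -⅕ + 2*H (D(H) = H*2 - ⅕ = 2*H - ⅕ = -⅕ + 2*H)
P(C, b) = 4*b (P(C, b) = b + (3*b + 0) = b + 3*b = 4*b)
P(√(5 - 5), D(-3))*(-308) = (4*(-⅕ + 2*(-3)))*(-308) = (4*(-⅕ - 6))*(-308) = (4*(-31/5))*(-308) = -124/5*(-308) = 38192/5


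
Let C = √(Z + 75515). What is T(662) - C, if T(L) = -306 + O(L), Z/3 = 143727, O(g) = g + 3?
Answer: 359 - 2*√126674 ≈ -352.83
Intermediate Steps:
O(g) = 3 + g
Z = 431181 (Z = 3*143727 = 431181)
T(L) = -303 + L (T(L) = -306 + (3 + L) = -303 + L)
C = 2*√126674 (C = √(431181 + 75515) = √506696 = 2*√126674 ≈ 711.83)
T(662) - C = (-303 + 662) - 2*√126674 = 359 - 2*√126674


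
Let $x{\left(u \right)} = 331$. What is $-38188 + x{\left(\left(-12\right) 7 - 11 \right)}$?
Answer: $-37857$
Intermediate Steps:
$-38188 + x{\left(\left(-12\right) 7 - 11 \right)} = -38188 + 331 = -37857$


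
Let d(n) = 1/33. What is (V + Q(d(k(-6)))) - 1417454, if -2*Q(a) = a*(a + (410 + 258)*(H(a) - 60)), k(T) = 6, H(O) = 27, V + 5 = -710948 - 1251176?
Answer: -7360004323/2178 ≈ -3.3792e+6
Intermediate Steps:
V = -1962129 (V = -5 + (-710948 - 1251176) = -5 - 1962124 = -1962129)
d(n) = 1/33
Q(a) = -a*(-22044 + a)/2 (Q(a) = -a*(a + (410 + 258)*(27 - 60))/2 = -a*(a + 668*(-33))/2 = -a*(a - 22044)/2 = -a*(-22044 + a)/2)
(V + Q(d(k(-6)))) - 1417454 = (-1962129 + (1/2)*(1/33)*(22044 - 1*1/33)) - 1417454 = (-1962129 + (1/2)*(1/33)*(22044 - 1/33)) - 1417454 = (-1962129 + (1/2)*(1/33)*(727451/33)) - 1417454 = (-1962129 + 727451/2178) - 1417454 = -4272789511/2178 - 1417454 = -7360004323/2178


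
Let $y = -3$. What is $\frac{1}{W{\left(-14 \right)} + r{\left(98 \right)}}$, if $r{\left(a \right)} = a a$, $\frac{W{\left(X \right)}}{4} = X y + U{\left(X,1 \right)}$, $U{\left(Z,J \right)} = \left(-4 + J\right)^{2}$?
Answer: $\frac{1}{9808} \approx 0.00010196$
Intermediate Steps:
$W{\left(X \right)} = 36 - 12 X$ ($W{\left(X \right)} = 4 \left(X \left(-3\right) + \left(-4 + 1\right)^{2}\right) = 4 \left(- 3 X + \left(-3\right)^{2}\right) = 4 \left(- 3 X + 9\right) = 4 \left(9 - 3 X\right) = 36 - 12 X$)
$r{\left(a \right)} = a^{2}$
$\frac{1}{W{\left(-14 \right)} + r{\left(98 \right)}} = \frac{1}{\left(36 - -168\right) + 98^{2}} = \frac{1}{\left(36 + 168\right) + 9604} = \frac{1}{204 + 9604} = \frac{1}{9808}$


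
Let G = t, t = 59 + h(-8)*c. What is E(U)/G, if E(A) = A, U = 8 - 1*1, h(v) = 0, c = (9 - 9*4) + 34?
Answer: 7/59 ≈ 0.11864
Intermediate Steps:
c = 7 (c = (9 - 36) + 34 = -27 + 34 = 7)
U = 7 (U = 8 - 1 = 7)
t = 59 (t = 59 + 0*7 = 59 + 0 = 59)
G = 59
E(U)/G = 7/59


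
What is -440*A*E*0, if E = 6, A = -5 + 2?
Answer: 0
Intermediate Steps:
A = -3
-440*A*E*0 = -440*(-3*6)*0 = -(-7920)*0 = -440*0 = 0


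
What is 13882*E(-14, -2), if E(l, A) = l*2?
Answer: -388696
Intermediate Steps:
E(l, A) = 2*l
13882*E(-14, -2) = 13882*(2*(-14)) = 13882*(-28) = -388696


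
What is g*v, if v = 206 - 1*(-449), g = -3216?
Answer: -2106480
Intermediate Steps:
v = 655 (v = 206 + 449 = 655)
g*v = -3216*655 = -2106480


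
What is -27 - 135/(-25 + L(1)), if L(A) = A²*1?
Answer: -171/8 ≈ -21.375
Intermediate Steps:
L(A) = A²
-27 - 135/(-25 + L(1)) = -27 - 135/(-25 + 1²) = -27 - 135/(-25 + 1) = -27 - 135/(-24) = -27 - 1/24*(-135) = -27 + 45/8 = -171/8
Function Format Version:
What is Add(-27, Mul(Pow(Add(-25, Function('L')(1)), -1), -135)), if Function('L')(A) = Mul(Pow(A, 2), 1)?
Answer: Rational(-171, 8) ≈ -21.375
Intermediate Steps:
Function('L')(A) = Pow(A, 2)
Add(-27, Mul(Pow(Add(-25, Function('L')(1)), -1), -135)) = Add(-27, Mul(Pow(Add(-25, Pow(1, 2)), -1), -135)) = Add(-27, Mul(Pow(Add(-25, 1), -1), -135)) = Add(-27, Mul(Pow(-24, -1), -135)) = Add(-27, Mul(Rational(-1, 24), -135)) = Add(-27, Rational(45, 8)) = Rational(-171, 8)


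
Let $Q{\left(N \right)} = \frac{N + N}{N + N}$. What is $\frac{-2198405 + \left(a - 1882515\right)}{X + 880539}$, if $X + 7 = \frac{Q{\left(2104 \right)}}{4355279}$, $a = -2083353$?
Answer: $- \frac{26847128747167}{3834962528429} \approx -7.0006$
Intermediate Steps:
$Q{\left(N \right)} = 1$ ($Q{\left(N \right)} = \frac{2 N}{2 N} = 2 N \frac{1}{2 N} = 1$)
$X = - \frac{30486952}{4355279}$ ($X = -7 + 1 \cdot \frac{1}{4355279} = -7 + \frac{1}{4355279} = - \frac{30486952}{4355279} \approx -7.0$)
$\frac{-2198405 + \left(a - 1882515\right)}{X + 880539} = \frac{-2198405 - 3965868}{- \frac{30486952}{4355279} + 880539} = \frac{-2198405 - 3965868}{\frac{3834962528429}{4355279}} = \left(-2198405 - 3965868\right) \frac{4355279}{3834962528429} = \left(-6164273\right) \frac{4355279}{3834962528429} = - \frac{26847128747167}{3834962528429}$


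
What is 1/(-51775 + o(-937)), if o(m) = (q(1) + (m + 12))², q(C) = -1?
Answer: 1/805701 ≈ 1.2412e-6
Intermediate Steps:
o(m) = (11 + m)² (o(m) = (-1 + (m + 12))² = (-1 + (12 + m))² = (11 + m)²)
1/(-51775 + o(-937)) = 1/(-51775 + (11 - 937)²) = 1/(-51775 + (-926)²) = 1/(-51775 + 857476) = 1/805701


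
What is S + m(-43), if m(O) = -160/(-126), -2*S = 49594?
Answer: -1562131/63 ≈ -24796.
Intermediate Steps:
S = -24797 (S = -1/2*49594 = -24797)
m(O) = 80/63 (m(O) = -160*(-1/126) = 80/63)
S + m(-43) = -24797 + 80/63 = -1562131/63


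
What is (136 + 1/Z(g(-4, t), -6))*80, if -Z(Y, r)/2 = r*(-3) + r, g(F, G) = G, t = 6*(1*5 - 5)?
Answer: 32630/3 ≈ 10877.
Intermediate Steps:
t = 0 (t = 6*(5 - 5) = 6*0 = 0)
Z(Y, r) = 4*r (Z(Y, r) = -2*(r*(-3) + r) = -2*(-3*r + r) = -(-4)*r = 4*r)
(136 + 1/Z(g(-4, t), -6))*80 = (136 + 1/(4*(-6)))*80 = (136 + 1/(-24))*80 = (136 - 1/24)*80 = (3263/24)*80 = 32630/3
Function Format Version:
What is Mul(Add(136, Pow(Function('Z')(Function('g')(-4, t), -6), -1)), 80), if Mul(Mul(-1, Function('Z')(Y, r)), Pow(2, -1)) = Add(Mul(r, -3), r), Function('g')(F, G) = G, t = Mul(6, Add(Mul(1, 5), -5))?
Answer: Rational(32630, 3) ≈ 10877.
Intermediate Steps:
t = 0 (t = Mul(6, Add(5, -5)) = Mul(6, 0) = 0)
Function('Z')(Y, r) = Mul(4, r) (Function('Z')(Y, r) = Mul(-2, Add(Mul(r, -3), r)) = Mul(-2, Add(Mul(-3, r), r)) = Mul(-2, Mul(-2, r)) = Mul(4, r))
Mul(Add(136, Pow(Function('Z')(Function('g')(-4, t), -6), -1)), 80) = Mul(Add(136, Pow(Mul(4, -6), -1)), 80) = Mul(Add(136, Pow(-24, -1)), 80) = Mul(Add(136, Rational(-1, 24)), 80) = Mul(Rational(3263, 24), 80) = Rational(32630, 3)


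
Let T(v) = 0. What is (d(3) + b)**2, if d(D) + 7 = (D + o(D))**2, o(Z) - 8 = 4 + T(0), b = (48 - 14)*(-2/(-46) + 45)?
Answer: 1619096644/529 ≈ 3.0607e+6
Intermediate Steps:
b = 35224/23 (b = 34*(-2*(-1/46) + 45) = 34*(1/23 + 45) = 34*(1036/23) = 35224/23 ≈ 1531.5)
o(Z) = 12 (o(Z) = 8 + (4 + 0) = 8 + 4 = 12)
d(D) = -7 + (12 + D)**2 (d(D) = -7 + (D + 12)**2 = -7 + (12 + D)**2)
(d(3) + b)**2 = ((-7 + (12 + 3)**2) + 35224/23)**2 = ((-7 + 15**2) + 35224/23)**2 = ((-7 + 225) + 35224/23)**2 = (218 + 35224/23)**2 = (40238/23)**2 = 1619096644/529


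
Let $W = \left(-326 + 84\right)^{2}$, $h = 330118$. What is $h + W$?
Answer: $388682$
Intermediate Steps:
$W = 58564$ ($W = \left(-242\right)^{2} = 58564$)
$h + W = 330118 + 58564 = 388682$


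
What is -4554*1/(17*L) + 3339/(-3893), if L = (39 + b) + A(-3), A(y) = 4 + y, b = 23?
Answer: -8191/1603 ≈ -5.1098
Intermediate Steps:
L = 63 (L = (39 + 23) + (4 - 3) = 62 + 1 = 63)
-4554*1/(17*L) + 3339/(-3893) = -4554/(17*63) + 3339/(-3893) = -4554/1071 + 3339*(-1/3893) = -4554*1/1071 - 3339/3893 = -506/119 - 3339/3893 = -8191/1603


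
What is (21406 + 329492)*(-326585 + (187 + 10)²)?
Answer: -100980022848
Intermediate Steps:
(21406 + 329492)*(-326585 + (187 + 10)²) = 350898*(-326585 + 197²) = 350898*(-326585 + 38809) = 350898*(-287776) = -100980022848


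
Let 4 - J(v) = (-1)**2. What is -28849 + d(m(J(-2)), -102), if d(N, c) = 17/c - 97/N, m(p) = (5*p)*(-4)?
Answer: -576951/20 ≈ -28848.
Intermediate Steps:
J(v) = 3 (J(v) = 4 - 1*(-1)**2 = 4 - 1*1 = 4 - 1 = 3)
m(p) = -20*p
d(N, c) = -97/N + 17/c
-28849 + d(m(J(-2)), -102) = -28849 + (-97/((-20*3)) + 17/(-102)) = -28849 + (-97/(-60) + 17*(-1/102)) = -28849 + (-97*(-1/60) - 1/6) = -28849 + (97/60 - 1/6) = -28849 + 29/20 = -576951/20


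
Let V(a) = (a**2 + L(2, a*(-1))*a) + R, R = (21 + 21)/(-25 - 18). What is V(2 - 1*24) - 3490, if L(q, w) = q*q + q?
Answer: -134976/43 ≈ -3139.0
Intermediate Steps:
R = -42/43 (R = 42/(-43) = 42*(-1/43) = -42/43 ≈ -0.97674)
L(q, w) = q + q**2 (L(q, w) = q**2 + q = q + q**2)
V(a) = -42/43 + a**2 + 6*a (V(a) = (a**2 + (2*(1 + 2))*a) - 42/43 = (a**2 + (2*3)*a) - 42/43 = (a**2 + 6*a) - 42/43 = -42/43 + a**2 + 6*a)
V(2 - 1*24) - 3490 = (-42/43 + (2 - 1*24)**2 + 6*(2 - 1*24)) - 3490 = (-42/43 + (2 - 24)**2 + 6*(2 - 24)) - 3490 = (-42/43 + (-22)**2 + 6*(-22)) - 3490 = (-42/43 + 484 - 132) - 3490 = 15094/43 - 3490 = -134976/43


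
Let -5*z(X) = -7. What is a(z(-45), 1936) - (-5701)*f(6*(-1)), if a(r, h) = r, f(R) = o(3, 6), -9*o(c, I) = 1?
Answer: -28442/45 ≈ -632.04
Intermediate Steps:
z(X) = 7/5 (z(X) = -⅕*(-7) = 7/5)
o(c, I) = -⅑ (o(c, I) = -⅑*1 = -⅑)
f(R) = -⅑
a(z(-45), 1936) - (-5701)*f(6*(-1)) = 7/5 - (-5701)*(-1)/9 = 7/5 - 1*5701/9 = 7/5 - 5701/9 = -28442/45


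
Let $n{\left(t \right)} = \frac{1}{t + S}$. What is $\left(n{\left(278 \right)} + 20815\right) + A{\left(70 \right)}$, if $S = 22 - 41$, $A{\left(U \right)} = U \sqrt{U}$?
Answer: $\frac{5391086}{259} + 70 \sqrt{70} \approx 21401.0$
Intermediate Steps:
$A{\left(U \right)} = U^{\frac{3}{2}}$
$S = -19$ ($S = 22 - 41 = -19$)
$n{\left(t \right)} = \frac{1}{-19 + t}$ ($n{\left(t \right)} = \frac{1}{t - 19} = \frac{1}{-19 + t}$)
$\left(n{\left(278 \right)} + 20815\right) + A{\left(70 \right)} = \left(\frac{1}{-19 + 278} + 20815\right) + 70^{\frac{3}{2}} = \left(\frac{1}{259} + 20815\right) + 70 \sqrt{70} = \frac{5391086}{259} + 70 \sqrt{70}$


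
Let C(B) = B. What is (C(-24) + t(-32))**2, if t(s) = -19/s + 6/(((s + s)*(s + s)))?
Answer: 2297572489/4194304 ≈ 547.78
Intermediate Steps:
t(s) = -19/s + 3/(2*s**2) (t(s) = -19/s + 6/(((2*s)*(2*s))) = -19/s + 6/((4*s**2)) = -19/s + 6*(1/(4*s**2)) = -19/s + 3/(2*s**2))
(C(-24) + t(-32))**2 = (-24 + (1/2)*(3 - 38*(-32))/(-32)**2)**2 = (-24 + (1/2)*(1/1024)*(3 + 1216))**2 = (-24 + (1/2)*(1/1024)*1219)**2 = (-24 + 1219/2048)**2 = (-47933/2048)**2 = 2297572489/4194304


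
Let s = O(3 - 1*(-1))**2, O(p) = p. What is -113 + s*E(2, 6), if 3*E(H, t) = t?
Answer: -81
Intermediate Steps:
E(H, t) = t/3
s = 16 (s = (3 - 1*(-1))**2 = (3 + 1)**2 = 4**2 = 16)
-113 + s*E(2, 6) = -113 + 16*((1/3)*6) = -113 + 16*2 = -113 + 32 = -81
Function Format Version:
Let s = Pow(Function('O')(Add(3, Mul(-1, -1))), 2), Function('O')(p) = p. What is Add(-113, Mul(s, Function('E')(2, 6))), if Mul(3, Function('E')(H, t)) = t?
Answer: -81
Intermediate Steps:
Function('E')(H, t) = Mul(Rational(1, 3), t)
s = 16 (s = Pow(Add(3, Mul(-1, -1)), 2) = Pow(Add(3, 1), 2) = Pow(4, 2) = 16)
Add(-113, Mul(s, Function('E')(2, 6))) = Add(-113, Mul(16, Mul(Rational(1, 3), 6))) = Add(-113, Mul(16, 2)) = Add(-113, 32) = -81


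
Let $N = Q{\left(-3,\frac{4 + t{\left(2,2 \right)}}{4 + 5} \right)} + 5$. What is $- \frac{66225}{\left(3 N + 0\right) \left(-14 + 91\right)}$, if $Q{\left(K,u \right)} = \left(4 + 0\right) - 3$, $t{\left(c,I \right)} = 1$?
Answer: $- \frac{22075}{462} \approx -47.781$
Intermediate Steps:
$Q{\left(K,u \right)} = 1$ ($Q{\left(K,u \right)} = 4 - 3 = 1$)
$N = 6$ ($N = 1 + 5 = 6$)
$- \frac{66225}{\left(3 N + 0\right) \left(-14 + 91\right)} = - \frac{66225}{\left(3 \cdot 6 + 0\right) \left(-14 + 91\right)} = - \frac{66225}{\left(18 + 0\right) 77} = - \frac{66225}{18 \cdot 77} = - \frac{66225}{1386} = \left(-66225\right) \frac{1}{1386} = - \frac{22075}{462}$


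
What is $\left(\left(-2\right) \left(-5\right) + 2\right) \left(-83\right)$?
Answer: $-996$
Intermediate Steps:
$\left(\left(-2\right) \left(-5\right) + 2\right) \left(-83\right) = \left(10 + 2\right) \left(-83\right) = 12 \left(-83\right) = -996$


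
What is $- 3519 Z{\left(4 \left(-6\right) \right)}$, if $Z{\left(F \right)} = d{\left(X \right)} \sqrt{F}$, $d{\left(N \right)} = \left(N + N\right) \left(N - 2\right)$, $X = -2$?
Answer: $- 112608 i \sqrt{6} \approx - 2.7583 \cdot 10^{5} i$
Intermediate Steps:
$d{\left(N \right)} = 2 N \left(-2 + N\right)$
$Z{\left(F \right)} = 16 \sqrt{F}$ ($Z{\left(F \right)} = 2 \left(-2\right) \left(-2 - 2\right) \sqrt{F} = 2 \left(-2\right) \left(-4\right) \sqrt{F} = 16 \sqrt{F}$)
$- 3519 Z{\left(4 \left(-6\right) \right)} = - 3519 \cdot 16 \sqrt{4 \left(-6\right)} = - 3519 \cdot 16 \sqrt{-24} = - 3519 \cdot 16 \cdot 2 i \sqrt{6} = - 3519 \cdot 32 i \sqrt{6} = - 112608 i \sqrt{6}$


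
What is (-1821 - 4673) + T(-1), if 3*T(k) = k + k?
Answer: -19484/3 ≈ -6494.7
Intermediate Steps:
T(k) = 2*k/3 (T(k) = (k + k)/3 = (2*k)/3 = 2*k/3)
(-1821 - 4673) + T(-1) = (-1821 - 4673) + (2/3)*(-1) = -6494 - 2/3 = -19484/3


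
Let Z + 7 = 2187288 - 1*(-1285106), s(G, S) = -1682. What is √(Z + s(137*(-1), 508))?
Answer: √3470705 ≈ 1863.0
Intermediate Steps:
Z = 3472387 (Z = -7 + (2187288 - 1*(-1285106)) = -7 + (2187288 + 1285106) = -7 + 3472394 = 3472387)
√(Z + s(137*(-1), 508)) = √(3472387 - 1682) = √3470705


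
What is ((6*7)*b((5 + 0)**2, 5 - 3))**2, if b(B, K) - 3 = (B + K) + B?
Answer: 5336100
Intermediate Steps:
b(B, K) = 3 + K + 2*B (b(B, K) = 3 + ((B + K) + B) = 3 + (K + 2*B) = 3 + K + 2*B)
((6*7)*b((5 + 0)**2, 5 - 3))**2 = ((6*7)*(3 + (5 - 3) + 2*(5 + 0)**2))**2 = (42*(3 + 2 + 2*5**2))**2 = (42*(3 + 2 + 2*25))**2 = (42*(3 + 2 + 50))**2 = (42*55)**2 = 2310**2 = 5336100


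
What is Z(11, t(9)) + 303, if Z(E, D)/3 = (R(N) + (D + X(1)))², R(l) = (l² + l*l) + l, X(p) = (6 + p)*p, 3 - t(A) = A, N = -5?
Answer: 6651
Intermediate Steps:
t(A) = 3 - A
X(p) = p*(6 + p)
R(l) = l + 2*l² (R(l) = (l² + l²) + l = 2*l² + l = l + 2*l²)
Z(E, D) = 3*(52 + D)² (Z(E, D) = 3*(-5*(1 + 2*(-5)) + (D + 1*(6 + 1)))² = 3*(-5*(1 - 10) + (D + 1*7))² = 3*(-5*(-9) + (D + 7))² = 3*(45 + (7 + D))² = 3*(52 + D)²)
Z(11, t(9)) + 303 = 3*(52 + (3 - 1*9))² + 303 = 3*(52 + (3 - 9))² + 303 = 3*(52 - 6)² + 303 = 3*46² + 303 = 3*2116 + 303 = 6348 + 303 = 6651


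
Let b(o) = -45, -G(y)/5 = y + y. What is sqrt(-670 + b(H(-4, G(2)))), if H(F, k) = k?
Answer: I*sqrt(715) ≈ 26.739*I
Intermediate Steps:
G(y) = -10*y (G(y) = -5*(y + y) = -10*y)
sqrt(-670 + b(H(-4, G(2)))) = sqrt(-670 - 45) = sqrt(-715) = I*sqrt(715)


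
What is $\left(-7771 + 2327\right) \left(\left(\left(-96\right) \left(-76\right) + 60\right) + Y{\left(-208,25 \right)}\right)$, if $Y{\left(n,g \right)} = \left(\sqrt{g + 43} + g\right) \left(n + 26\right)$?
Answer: $-15275864 + 1981616 \sqrt{17} \approx -7.1055 \cdot 10^{6}$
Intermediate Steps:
$Y{\left(n,g \right)} = \left(26 + n\right) \left(g + \sqrt{43 + g}\right)$ ($Y{\left(n,g \right)} = \left(\sqrt{43 + g} + g\right) \left(26 + n\right) = \left(g + \sqrt{43 + g}\right) \left(26 + n\right) = \left(26 + n\right) \left(g + \sqrt{43 + g}\right)$)
$\left(-7771 + 2327\right) \left(\left(\left(-96\right) \left(-76\right) + 60\right) + Y{\left(-208,25 \right)}\right) = \left(-7771 + 2327\right) \left(\left(\left(-96\right) \left(-76\right) + 60\right) + \left(26 \cdot 25 + 26 \sqrt{43 + 25} + 25 \left(-208\right) - 208 \sqrt{43 + 25}\right)\right) = - 5444 \left(\left(7296 + 60\right) + \left(650 + 26 \sqrt{68} - 5200 - 208 \sqrt{68}\right)\right) = - 5444 \left(7356 + \left(650 + 26 \cdot 2 \sqrt{17} - 5200 - 208 \cdot 2 \sqrt{17}\right)\right) = - 5444 \left(7356 + \left(650 + 52 \sqrt{17} - 5200 - 416 \sqrt{17}\right)\right) = - 5444 \left(7356 - \left(4550 + 364 \sqrt{17}\right)\right) = - 5444 \left(2806 - 364 \sqrt{17}\right) = -15275864 + 1981616 \sqrt{17}$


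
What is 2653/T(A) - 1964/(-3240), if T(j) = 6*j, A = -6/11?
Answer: -1312253/1620 ≈ -810.03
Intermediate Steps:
A = -6/11 (A = -6*1/11 = -6/11 ≈ -0.54545)
2653/T(A) - 1964/(-3240) = 2653/((6*(-6/11))) - 1964/(-3240) = 2653/(-36/11) - 1964*(-1/3240) = 2653*(-11/36) + 491/810 = -29183/36 + 491/810 = -1312253/1620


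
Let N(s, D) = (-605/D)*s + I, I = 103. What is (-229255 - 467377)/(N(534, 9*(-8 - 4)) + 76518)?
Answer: -12539376/1433023 ≈ -8.7503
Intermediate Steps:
N(s, D) = 103 - 605*s/D (N(s, D) = (-605/D)*s + 103 = -605*s/D + 103 = 103 - 605*s/D)
(-229255 - 467377)/(N(534, 9*(-8 - 4)) + 76518) = (-229255 - 467377)/((103 - 605*534/9*(-8 - 4)) + 76518) = -696632/((103 - 605*534/9*(-12)) + 76518) = -696632/((103 - 605*534/(-108)) + 76518) = -696632/((103 - 605*534*(-1/108)) + 76518) = -696632/((103 + 53845/18) + 76518) = -696632/(55699/18 + 76518) = -696632/1433023/18 = -696632*18/1433023 = -12539376/1433023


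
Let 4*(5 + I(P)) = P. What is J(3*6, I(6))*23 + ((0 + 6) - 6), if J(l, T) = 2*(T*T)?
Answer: 1127/2 ≈ 563.50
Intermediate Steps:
I(P) = -5 + P/4
J(l, T) = 2*T²
J(3*6, I(6))*23 + ((0 + 6) - 6) = (2*(-5 + (¼)*6)²)*23 + ((0 + 6) - 6) = (2*(-5 + 3/2)²)*23 + (6 - 6) = (2*(-7/2)²)*23 + 0 = (2*(49/4))*23 + 0 = (49/2)*23 + 0 = 1127/2 + 0 = 1127/2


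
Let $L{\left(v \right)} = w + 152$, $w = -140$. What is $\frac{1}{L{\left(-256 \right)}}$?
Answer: $\frac{1}{12} \approx 0.083333$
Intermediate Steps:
$L{\left(v \right)} = 12$ ($L{\left(v \right)} = -140 + 152 = 12$)
$\frac{1}{L{\left(-256 \right)}} = \frac{1}{12}$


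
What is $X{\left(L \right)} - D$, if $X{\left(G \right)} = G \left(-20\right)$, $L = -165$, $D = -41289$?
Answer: $44589$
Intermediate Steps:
$X{\left(G \right)} = - 20 G$
$X{\left(L \right)} - D = \left(-20\right) \left(-165\right) - -41289 = 3300 + 41289 = 44589$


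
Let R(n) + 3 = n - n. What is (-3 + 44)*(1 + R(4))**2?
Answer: 164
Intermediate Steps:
R(n) = -3 (R(n) = -3 + (n - n) = -3 + 0 = -3)
(-3 + 44)*(1 + R(4))**2 = (-3 + 44)*(1 - 3)**2 = 41*(-2)**2 = 41*4 = 164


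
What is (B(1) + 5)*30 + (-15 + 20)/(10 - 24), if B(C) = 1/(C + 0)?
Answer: 2515/14 ≈ 179.64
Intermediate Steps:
B(C) = 1/C
(B(1) + 5)*30 + (-15 + 20)/(10 - 24) = (1/1 + 5)*30 + (-15 + 20)/(10 - 24) = (1 + 5)*30 + 5/(-14) = 6*30 + 5*(-1/14) = 180 - 5/14 = 2515/14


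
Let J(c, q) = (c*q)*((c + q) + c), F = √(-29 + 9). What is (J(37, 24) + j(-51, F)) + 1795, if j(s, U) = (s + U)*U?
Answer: 88799 - 102*I*√5 ≈ 88799.0 - 228.08*I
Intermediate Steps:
F = 2*I*√5 (F = √(-20) = 2*I*√5 ≈ 4.4721*I)
j(s, U) = U*(U + s) (j(s, U) = (U + s)*U = U*(U + s))
J(c, q) = c*q*(q + 2*c) (J(c, q) = (c*q)*(q + 2*c) = c*q*(q + 2*c))
(J(37, 24) + j(-51, F)) + 1795 = (37*24*(24 + 2*37) + (2*I*√5)*(2*I*√5 - 51)) + 1795 = (37*24*(24 + 74) + (2*I*√5)*(-51 + 2*I*√5)) + 1795 = (37*24*98 + 2*I*√5*(-51 + 2*I*√5)) + 1795 = (87024 + 2*I*√5*(-51 + 2*I*√5)) + 1795 = 88819 + 2*I*√5*(-51 + 2*I*√5)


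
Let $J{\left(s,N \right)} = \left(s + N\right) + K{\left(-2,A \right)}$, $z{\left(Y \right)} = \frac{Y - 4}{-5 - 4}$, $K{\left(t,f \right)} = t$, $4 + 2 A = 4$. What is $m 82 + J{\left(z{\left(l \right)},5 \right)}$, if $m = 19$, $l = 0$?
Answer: $\frac{14053}{9} \approx 1561.4$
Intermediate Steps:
$A = 0$ ($A = -2 + \frac{1}{2} \cdot 4 = -2 + 2 = 0$)
$z{\left(Y \right)} = \frac{4}{9} - \frac{Y}{9}$ ($z{\left(Y \right)} = \frac{-4 + Y}{-9} = \left(-4 + Y\right) \left(- \frac{1}{9}\right) = \frac{4}{9} - \frac{Y}{9}$)
$J{\left(s,N \right)} = -2 + N + s$ ($J{\left(s,N \right)} = \left(s + N\right) - 2 = \left(N + s\right) - 2 = -2 + N + s$)
$m 82 + J{\left(z{\left(l \right)},5 \right)} = 19 \cdot 82 + \left(-2 + 5 + \left(\frac{4}{9} - 0\right)\right) = 1558 + \left(-2 + 5 + \left(\frac{4}{9} + 0\right)\right) = 1558 + \left(-2 + 5 + \frac{4}{9}\right) = 1558 + \frac{31}{9} = \frac{14053}{9}$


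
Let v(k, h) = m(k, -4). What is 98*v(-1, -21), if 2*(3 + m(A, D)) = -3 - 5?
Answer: -686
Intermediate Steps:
m(A, D) = -7 (m(A, D) = -3 + (-3 - 5)/2 = -3 + (1/2)*(-8) = -3 - 4 = -7)
v(k, h) = -7
98*v(-1, -21) = 98*(-7) = -686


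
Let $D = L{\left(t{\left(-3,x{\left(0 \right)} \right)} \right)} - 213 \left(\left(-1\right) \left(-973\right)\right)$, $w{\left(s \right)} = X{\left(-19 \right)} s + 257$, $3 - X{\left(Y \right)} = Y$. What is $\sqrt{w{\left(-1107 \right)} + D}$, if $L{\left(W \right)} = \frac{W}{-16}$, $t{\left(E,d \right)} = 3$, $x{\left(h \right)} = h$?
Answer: $\frac{i \sqrt{3701539}}{4} \approx 480.98 i$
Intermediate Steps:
$X{\left(Y \right)} = 3 - Y$
$L{\left(W \right)} = - \frac{W}{16}$ ($L{\left(W \right)} = W \left(- \frac{1}{16}\right) = - \frac{W}{16}$)
$w{\left(s \right)} = 257 + 22 s$ ($w{\left(s \right)} = \left(3 - -19\right) s + 257 = \left(3 + 19\right) s + 257 = 22 s + 257 = 257 + 22 s$)
$D = - \frac{3315987}{16}$ ($D = \left(- \frac{1}{16}\right) 3 - 213 \left(\left(-1\right) \left(-973\right)\right) = - \frac{3}{16} - 207249 = - \frac{3315987}{16} \approx -2.0725 \cdot 10^{5}$)
$\sqrt{w{\left(-1107 \right)} + D} = \sqrt{\left(257 + 22 \left(-1107\right)\right) - \frac{3315987}{16}} = \sqrt{\left(257 - 24354\right) - \frac{3315987}{16}} = \sqrt{-24097 - \frac{3315987}{16}} = \sqrt{- \frac{3701539}{16}} = \frac{i \sqrt{3701539}}{4}$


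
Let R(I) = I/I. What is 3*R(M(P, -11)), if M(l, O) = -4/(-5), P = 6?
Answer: 3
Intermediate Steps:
M(l, O) = 4/5 (M(l, O) = -4*(-1)/5 = -4*(-1/5) = 4/5)
R(I) = 1
3*R(M(P, -11)) = 3*1 = 3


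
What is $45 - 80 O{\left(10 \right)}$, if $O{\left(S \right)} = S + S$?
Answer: $-1555$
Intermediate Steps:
$O{\left(S \right)} = 2 S$
$45 - 80 O{\left(10 \right)} = 45 - 80 \cdot 2 \cdot 10 = 45 - 1600 = -1555$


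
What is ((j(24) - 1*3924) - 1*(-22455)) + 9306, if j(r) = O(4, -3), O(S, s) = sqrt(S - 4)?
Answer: 27837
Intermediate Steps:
O(S, s) = sqrt(-4 + S)
j(r) = 0 (j(r) = sqrt(-4 + 4) = sqrt(0) = 0)
((j(24) - 1*3924) - 1*(-22455)) + 9306 = ((0 - 1*3924) - 1*(-22455)) + 9306 = ((0 - 3924) + 22455) + 9306 = (-3924 + 22455) + 9306 = 18531 + 9306 = 27837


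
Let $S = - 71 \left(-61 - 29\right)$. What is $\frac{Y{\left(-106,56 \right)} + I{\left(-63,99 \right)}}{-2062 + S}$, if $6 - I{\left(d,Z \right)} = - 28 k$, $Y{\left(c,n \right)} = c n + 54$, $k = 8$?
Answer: $- \frac{1413}{1082} \approx -1.3059$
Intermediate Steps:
$S = 6390$ ($S = \left(-71\right) \left(-90\right) = 6390$)
$Y{\left(c,n \right)} = 54 + c n$
$I{\left(d,Z \right)} = 230$ ($I{\left(d,Z \right)} = 6 - \left(-28\right) 8 = 6 - -224 = 6 + 224 = 230$)
$\frac{Y{\left(-106,56 \right)} + I{\left(-63,99 \right)}}{-2062 + S} = \frac{\left(54 - 5936\right) + 230}{-2062 + 6390} = \frac{\left(54 - 5936\right) + 230}{4328} = \left(-5882 + 230\right) \frac{1}{4328} = \left(-5652\right) \frac{1}{4328} = - \frac{1413}{1082}$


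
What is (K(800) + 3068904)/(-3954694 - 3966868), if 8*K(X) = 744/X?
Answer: -2455123293/6337249600 ≈ -0.38741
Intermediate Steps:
K(X) = 93/X (K(X) = (744/X)/8 = 93/X)
(K(800) + 3068904)/(-3954694 - 3966868) = (93/800 + 3068904)/(-3954694 - 3966868) = (93*(1/800) + 3068904)/(-7921562) = (93/800 + 3068904)*(-1/7921562) = (2455123293/800)*(-1/7921562) = -2455123293/6337249600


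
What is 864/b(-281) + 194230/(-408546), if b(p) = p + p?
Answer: -115535251/57400713 ≈ -2.0128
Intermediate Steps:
b(p) = 2*p
864/b(-281) + 194230/(-408546) = 864/((2*(-281))) + 194230/(-408546) = 864/(-562) + 194230*(-1/408546) = 864*(-1/562) - 97115/204273 = -432/281 - 97115/204273 = -115535251/57400713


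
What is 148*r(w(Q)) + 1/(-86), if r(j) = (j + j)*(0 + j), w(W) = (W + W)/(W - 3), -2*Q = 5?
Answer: 2545479/10406 ≈ 244.62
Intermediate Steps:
Q = -5/2 (Q = -1/2*5 = -5/2 ≈ -2.5000)
w(W) = 2*W/(-3 + W) (w(W) = (2*W)/(-3 + W) = 2*W/(-3 + W))
r(j) = 2*j**2 (r(j) = (2*j)*j = 2*j**2)
148*r(w(Q)) + 1/(-86) = 148*(2*(2*(-5/2)/(-3 - 5/2))**2) + 1/(-86) = 148*(2*(2*(-5/2)/(-11/2))**2) - 1/86 = 148*(2*(2*(-5/2)*(-2/11))**2) - 1/86 = 148*(2*(10/11)**2) - 1/86 = 148*(2*(100/121)) - 1/86 = 148*(200/121) - 1/86 = 29600/121 - 1/86 = 2545479/10406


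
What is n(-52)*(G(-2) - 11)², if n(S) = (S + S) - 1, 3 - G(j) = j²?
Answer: -15120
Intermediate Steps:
G(j) = 3 - j²
n(S) = -1 + 2*S (n(S) = 2*S - 1 = -1 + 2*S)
n(-52)*(G(-2) - 11)² = (-1 + 2*(-52))*((3 - 1*(-2)²) - 11)² = (-1 - 104)*((3 - 1*4) - 11)² = -105*((3 - 4) - 11)² = -105*(-1 - 11)² = -105*(-12)² = -105*144 = -15120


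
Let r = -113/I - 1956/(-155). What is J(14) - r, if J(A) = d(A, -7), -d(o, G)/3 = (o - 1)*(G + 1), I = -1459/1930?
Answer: 16260176/226145 ≈ 71.901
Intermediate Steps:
I = -1459/1930 (I = -1459*1/1930 = -1459/1930 ≈ -0.75596)
d(o, G) = -3*(1 + G)*(-1 + o) (d(o, G) = -3*(o - 1)*(G + 1) = -3*(-1 + o)*(1 + G) = -3*(1 + G)*(-1 + o))
J(A) = -18 + 18*A (J(A) = 3 - 3*A + 3*(-7) - 3*(-7)*A = 3 - 3*A - 21 + 21*A = -18 + 18*A)
r = 36657754/226145 (r = -113/(-1459/1930) - 1956/(-155) = -113*(-1930/1459) - 1956*(-1/155) = 218090/1459 + 1956/155 = 36657754/226145 ≈ 162.10)
J(14) - r = (-18 + 18*14) - 1*36657754/226145 = (-18 + 252) - 36657754/226145 = 234 - 36657754/226145 = 16260176/226145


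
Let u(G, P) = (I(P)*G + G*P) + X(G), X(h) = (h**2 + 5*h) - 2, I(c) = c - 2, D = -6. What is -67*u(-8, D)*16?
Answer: -143648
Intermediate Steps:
I(c) = -2 + c
X(h) = -2 + h**2 + 5*h
u(G, P) = -2 + G**2 + 5*G + G*P + G*(-2 + P) (u(G, P) = ((-2 + P)*G + G*P) + (-2 + G**2 + 5*G) = (G*(-2 + P) + G*P) + (-2 + G**2 + 5*G) = (G*P + G*(-2 + P)) + (-2 + G**2 + 5*G) = -2 + G**2 + 5*G + G*P + G*(-2 + P))
-67*u(-8, D)*16 = -67*(-2 + (-8)**2 + 3*(-8) + 2*(-8)*(-6))*16 = -67*(-2 + 64 - 24 + 96)*16 = -67*134*16 = -8978*16 = -143648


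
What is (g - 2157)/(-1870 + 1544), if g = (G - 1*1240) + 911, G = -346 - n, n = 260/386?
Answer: 273353/31459 ≈ 8.6892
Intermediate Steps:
n = 130/193 (n = 260*(1/386) = 130/193 ≈ 0.67358)
G = -66908/193 (G = -346 - 1*130/193 = -346 - 130/193 = -66908/193 ≈ -346.67)
g = -130405/193 (g = (-66908/193 - 1*1240) + 911 = (-66908/193 - 1240) + 911 = -306228/193 + 911 = -130405/193 ≈ -675.67)
(g - 2157)/(-1870 + 1544) = (-130405/193 - 2157)/(-1870 + 1544) = -546706/193/(-326) = -546706/193*(-1/326) = 273353/31459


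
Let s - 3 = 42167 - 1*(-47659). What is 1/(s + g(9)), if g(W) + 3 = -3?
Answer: 1/89823 ≈ 1.1133e-5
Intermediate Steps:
g(W) = -6 (g(W) = -3 - 3 = -6)
s = 89829 (s = 3 + (42167 - 1*(-47659)) = 3 + (42167 + 47659) = 3 + 89826 = 89829)
1/(s + g(9)) = 1/(89829 - 6) = 1/89823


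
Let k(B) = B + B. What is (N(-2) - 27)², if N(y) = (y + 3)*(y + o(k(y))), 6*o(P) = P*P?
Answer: 6241/9 ≈ 693.44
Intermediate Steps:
k(B) = 2*B
o(P) = P²/6 (o(P) = (P*P)/6 = P²/6)
N(y) = (3 + y)*(y + 2*y²/3) (N(y) = (y + 3)*(y + (2*y)²/6) = (3 + y)*(y + (4*y²)/6) = (3 + y)*(y + 2*y²/3))
(N(-2) - 27)² = ((⅓)*(-2)*(9 + 2*(-2)² + 9*(-2)) - 27)² = ((⅓)*(-2)*(9 + 2*4 - 18) - 27)² = ((⅓)*(-2)*(9 + 8 - 18) - 27)² = ((⅓)*(-2)*(-1) - 27)² = (⅔ - 27)² = (-79/3)² = 6241/9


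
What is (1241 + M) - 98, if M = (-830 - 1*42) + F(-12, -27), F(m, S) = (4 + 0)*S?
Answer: 163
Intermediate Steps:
F(m, S) = 4*S
M = -980 (M = (-830 - 1*42) + 4*(-27) = (-830 - 42) - 108 = -872 - 108 = -980)
(1241 + M) - 98 = (1241 - 980) - 98 = 261 - 98 = 163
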